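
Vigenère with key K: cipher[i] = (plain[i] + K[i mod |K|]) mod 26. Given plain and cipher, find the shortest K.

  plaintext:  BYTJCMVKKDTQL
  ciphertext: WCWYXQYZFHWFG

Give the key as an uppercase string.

VEDP

  i= 0: W-B = 21 → V
  i= 1: C-Y =  4 → E
  i= 2: W-T =  3 → D
  i= 3: Y-J = 15 → P
  i= 4: X-C = 21 → V
  i= 5: Q-M =  4 → E
  i= 6: Y-V =  3 → D
  i= 7: Z-K = 15 → P
  i= 8: F-K = 21 → V
  i= 9: H-D =  4 → E
  i=10: W-T =  3 → D
  i=11: F-Q = 15 → P
  i=12: G-L = 21 → V
  shifts repeat with period 4: VEDP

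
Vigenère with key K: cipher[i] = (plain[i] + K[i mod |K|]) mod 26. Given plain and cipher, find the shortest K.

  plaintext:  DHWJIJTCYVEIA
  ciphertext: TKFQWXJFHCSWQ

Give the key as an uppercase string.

QDJHOO

  i= 0: T-D = 16 → Q
  i= 1: K-H =  3 → D
  i= 2: F-W =  9 → J
  i= 3: Q-J =  7 → H
  i= 4: W-I = 14 → O
  i= 5: X-J = 14 → O
  i= 6: J-T = 16 → Q
  i= 7: F-C =  3 → D
  i= 8: H-Y =  9 → J
  i= 9: C-V =  7 → H
  i=10: S-E = 14 → O
  i=11: W-I = 14 → O
  i=12: Q-A = 16 → Q
  shifts repeat with period 6: QDJHOO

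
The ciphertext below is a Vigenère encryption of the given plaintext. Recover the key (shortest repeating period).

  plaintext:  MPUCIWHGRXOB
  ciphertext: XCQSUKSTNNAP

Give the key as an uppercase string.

LNWQMO

  i= 0: X-M = 11 → L
  i= 1: C-P = 13 → N
  i= 2: Q-U = 22 → W
  i= 3: S-C = 16 → Q
  i= 4: U-I = 12 → M
  i= 5: K-W = 14 → O
  i= 6: S-H = 11 → L
  i= 7: T-G = 13 → N
  i= 8: N-R = 22 → W
  i= 9: N-X = 16 → Q
  i=10: A-O = 12 → M
  i=11: P-B = 14 → O
  shifts repeat with period 6: LNWQMO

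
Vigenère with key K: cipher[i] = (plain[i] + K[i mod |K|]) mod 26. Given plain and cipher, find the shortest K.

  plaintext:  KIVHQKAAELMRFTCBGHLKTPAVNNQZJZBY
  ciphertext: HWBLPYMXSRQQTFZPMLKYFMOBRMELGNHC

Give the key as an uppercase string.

  i= 0: H-K = 23 → X
  i= 1: W-I = 14 → O
  i= 2: B-V =  6 → G
  i= 3: L-H =  4 → E
  i= 4: P-Q = 25 → Z
  i= 5: Y-K = 14 → O
  i= 6: M-A = 12 → M
  i= 7: X-A = 23 → X
  i= 8: S-E = 14 → O
  i= 9: R-L =  6 → G
  i=10: Q-M =  4 → E
  i=11: Q-R = 25 → Z
  i=12: T-F = 14 → O
  i=13: F-T = 12 → M
  i=14: Z-C = 23 → X
  i=15: P-B = 14 → O
  i=16: M-G =  6 → G
  i=17: L-H =  4 → E
  i=18: K-L = 25 → Z
  i=19: Y-K = 14 → O
  i=20: F-T = 12 → M
  i=21: M-P = 23 → X
  i=22: O-A = 14 → O
  i=23: B-V =  6 → G
  i=24: R-N =  4 → E
  i=25: M-N = 25 → Z
  i=26: E-Q = 14 → O
  i=27: L-Z = 12 → M
  i=28: G-J = 23 → X
  i=29: N-Z = 14 → O
  i=30: H-B =  6 → G
  i=31: C-Y =  4 → E
  shifts repeat with period 7: XOGEZOM

XOGEZOM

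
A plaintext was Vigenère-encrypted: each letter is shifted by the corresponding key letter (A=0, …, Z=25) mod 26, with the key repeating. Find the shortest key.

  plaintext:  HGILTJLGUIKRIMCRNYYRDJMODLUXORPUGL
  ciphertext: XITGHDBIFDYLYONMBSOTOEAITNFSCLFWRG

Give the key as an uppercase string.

QCLVOU

  i= 0: X-H = 16 → Q
  i= 1: I-G =  2 → C
  i= 2: T-I = 11 → L
  i= 3: G-L = 21 → V
  i= 4: H-T = 14 → O
  i= 5: D-J = 20 → U
  i= 6: B-L = 16 → Q
  i= 7: I-G =  2 → C
  i= 8: F-U = 11 → L
  i= 9: D-I = 21 → V
  i=10: Y-K = 14 → O
  i=11: L-R = 20 → U
  i=12: Y-I = 16 → Q
  i=13: O-M =  2 → C
  i=14: N-C = 11 → L
  i=15: M-R = 21 → V
  i=16: B-N = 14 → O
  i=17: S-Y = 20 → U
  i=18: O-Y = 16 → Q
  i=19: T-R =  2 → C
  i=20: O-D = 11 → L
  i=21: E-J = 21 → V
  i=22: A-M = 14 → O
  i=23: I-O = 20 → U
  i=24: T-D = 16 → Q
  i=25: N-L =  2 → C
  i=26: F-U = 11 → L
  i=27: S-X = 21 → V
  i=28: C-O = 14 → O
  i=29: L-R = 20 → U
  i=30: F-P = 16 → Q
  i=31: W-U =  2 → C
  i=32: R-G = 11 → L
  i=33: G-L = 21 → V
  shifts repeat with period 6: QCLVOU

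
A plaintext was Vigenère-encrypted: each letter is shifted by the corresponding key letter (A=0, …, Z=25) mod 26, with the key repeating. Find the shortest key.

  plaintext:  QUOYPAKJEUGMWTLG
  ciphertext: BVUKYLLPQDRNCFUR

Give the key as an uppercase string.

LBGMJ

  i= 0: B-Q = 11 → L
  i= 1: V-U =  1 → B
  i= 2: U-O =  6 → G
  i= 3: K-Y = 12 → M
  i= 4: Y-P =  9 → J
  i= 5: L-A = 11 → L
  i= 6: L-K =  1 → B
  i= 7: P-J =  6 → G
  i= 8: Q-E = 12 → M
  i= 9: D-U =  9 → J
  i=10: R-G = 11 → L
  i=11: N-M =  1 → B
  i=12: C-W =  6 → G
  i=13: F-T = 12 → M
  i=14: U-L =  9 → J
  i=15: R-G = 11 → L
  shifts repeat with period 5: LBGMJ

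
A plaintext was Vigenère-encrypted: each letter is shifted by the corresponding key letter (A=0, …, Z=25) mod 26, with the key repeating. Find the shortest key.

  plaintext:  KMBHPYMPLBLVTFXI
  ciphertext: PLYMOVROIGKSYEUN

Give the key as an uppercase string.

  i= 0: P-K =  5 → F
  i= 1: L-M = 25 → Z
  i= 2: Y-B = 23 → X
  i= 3: M-H =  5 → F
  i= 4: O-P = 25 → Z
  i= 5: V-Y = 23 → X
  i= 6: R-M =  5 → F
  i= 7: O-P = 25 → Z
  i= 8: I-L = 23 → X
  i= 9: G-B =  5 → F
  i=10: K-L = 25 → Z
  i=11: S-V = 23 → X
  i=12: Y-T =  5 → F
  i=13: E-F = 25 → Z
  i=14: U-X = 23 → X
  i=15: N-I =  5 → F
  shifts repeat with period 3: FZX

FZX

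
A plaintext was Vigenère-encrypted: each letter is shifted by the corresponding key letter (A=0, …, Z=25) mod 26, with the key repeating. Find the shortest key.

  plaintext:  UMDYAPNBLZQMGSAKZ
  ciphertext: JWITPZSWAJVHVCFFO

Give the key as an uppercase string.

PKFV

  i= 0: J-U = 15 → P
  i= 1: W-M = 10 → K
  i= 2: I-D =  5 → F
  i= 3: T-Y = 21 → V
  i= 4: P-A = 15 → P
  i= 5: Z-P = 10 → K
  i= 6: S-N =  5 → F
  i= 7: W-B = 21 → V
  i= 8: A-L = 15 → P
  i= 9: J-Z = 10 → K
  i=10: V-Q =  5 → F
  i=11: H-M = 21 → V
  i=12: V-G = 15 → P
  i=13: C-S = 10 → K
  i=14: F-A =  5 → F
  i=15: F-K = 21 → V
  i=16: O-Z = 15 → P
  shifts repeat with period 4: PKFV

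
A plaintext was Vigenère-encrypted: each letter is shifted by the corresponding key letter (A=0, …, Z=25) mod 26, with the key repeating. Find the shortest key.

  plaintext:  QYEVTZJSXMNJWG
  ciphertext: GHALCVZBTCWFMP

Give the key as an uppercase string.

  i= 0: G-Q = 16 → Q
  i= 1: H-Y =  9 → J
  i= 2: A-E = 22 → W
  i= 3: L-V = 16 → Q
  i= 4: C-T =  9 → J
  i= 5: V-Z = 22 → W
  i= 6: Z-J = 16 → Q
  i= 7: B-S =  9 → J
  i= 8: T-X = 22 → W
  i= 9: C-M = 16 → Q
  i=10: W-N =  9 → J
  i=11: F-J = 22 → W
  i=12: M-W = 16 → Q
  i=13: P-G =  9 → J
  shifts repeat with period 3: QJW

QJW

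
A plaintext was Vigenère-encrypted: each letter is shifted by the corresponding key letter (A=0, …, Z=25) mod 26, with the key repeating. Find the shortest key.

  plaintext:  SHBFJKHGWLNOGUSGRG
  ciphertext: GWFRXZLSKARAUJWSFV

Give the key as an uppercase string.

OPEM

  i= 0: G-S = 14 → O
  i= 1: W-H = 15 → P
  i= 2: F-B =  4 → E
  i= 3: R-F = 12 → M
  i= 4: X-J = 14 → O
  i= 5: Z-K = 15 → P
  i= 6: L-H =  4 → E
  i= 7: S-G = 12 → M
  i= 8: K-W = 14 → O
  i= 9: A-L = 15 → P
  i=10: R-N =  4 → E
  i=11: A-O = 12 → M
  i=12: U-G = 14 → O
  i=13: J-U = 15 → P
  i=14: W-S =  4 → E
  i=15: S-G = 12 → M
  i=16: F-R = 14 → O
  i=17: V-G = 15 → P
  shifts repeat with period 4: OPEM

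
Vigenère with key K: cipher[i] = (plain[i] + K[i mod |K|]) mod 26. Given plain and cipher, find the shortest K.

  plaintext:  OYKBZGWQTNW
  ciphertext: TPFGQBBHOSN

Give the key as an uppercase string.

FRV

  i= 0: T-O =  5 → F
  i= 1: P-Y = 17 → R
  i= 2: F-K = 21 → V
  i= 3: G-B =  5 → F
  i= 4: Q-Z = 17 → R
  i= 5: B-G = 21 → V
  i= 6: B-W =  5 → F
  i= 7: H-Q = 17 → R
  i= 8: O-T = 21 → V
  i= 9: S-N =  5 → F
  i=10: N-W = 17 → R
  shifts repeat with period 3: FRV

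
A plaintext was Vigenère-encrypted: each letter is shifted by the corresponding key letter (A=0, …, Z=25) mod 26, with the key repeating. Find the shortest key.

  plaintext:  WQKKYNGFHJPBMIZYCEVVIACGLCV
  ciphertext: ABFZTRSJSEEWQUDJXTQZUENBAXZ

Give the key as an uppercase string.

ELVPVEM

  i= 0: A-W =  4 → E
  i= 1: B-Q = 11 → L
  i= 2: F-K = 21 → V
  i= 3: Z-K = 15 → P
  i= 4: T-Y = 21 → V
  i= 5: R-N =  4 → E
  i= 6: S-G = 12 → M
  i= 7: J-F =  4 → E
  i= 8: S-H = 11 → L
  i= 9: E-J = 21 → V
  i=10: E-P = 15 → P
  i=11: W-B = 21 → V
  i=12: Q-M =  4 → E
  i=13: U-I = 12 → M
  i=14: D-Z =  4 → E
  i=15: J-Y = 11 → L
  i=16: X-C = 21 → V
  i=17: T-E = 15 → P
  i=18: Q-V = 21 → V
  i=19: Z-V =  4 → E
  i=20: U-I = 12 → M
  i=21: E-A =  4 → E
  i=22: N-C = 11 → L
  i=23: B-G = 21 → V
  i=24: A-L = 15 → P
  i=25: X-C = 21 → V
  i=26: Z-V =  4 → E
  shifts repeat with period 7: ELVPVEM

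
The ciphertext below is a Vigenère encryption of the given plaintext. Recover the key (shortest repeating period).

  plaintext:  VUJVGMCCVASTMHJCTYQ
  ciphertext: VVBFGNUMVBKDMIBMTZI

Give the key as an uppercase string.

  i= 0: V-V =  0 → A
  i= 1: V-U =  1 → B
  i= 2: B-J = 18 → S
  i= 3: F-V = 10 → K
  i= 4: G-G =  0 → A
  i= 5: N-M =  1 → B
  i= 6: U-C = 18 → S
  i= 7: M-C = 10 → K
  i= 8: V-V =  0 → A
  i= 9: B-A =  1 → B
  i=10: K-S = 18 → S
  i=11: D-T = 10 → K
  i=12: M-M =  0 → A
  i=13: I-H =  1 → B
  i=14: B-J = 18 → S
  i=15: M-C = 10 → K
  i=16: T-T =  0 → A
  i=17: Z-Y =  1 → B
  i=18: I-Q = 18 → S
  shifts repeat with period 4: ABSK

ABSK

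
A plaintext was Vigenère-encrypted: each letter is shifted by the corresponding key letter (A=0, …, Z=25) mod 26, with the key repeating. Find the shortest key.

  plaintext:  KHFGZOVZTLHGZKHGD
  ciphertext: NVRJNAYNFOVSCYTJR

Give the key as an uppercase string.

DOM

  i= 0: N-K =  3 → D
  i= 1: V-H = 14 → O
  i= 2: R-F = 12 → M
  i= 3: J-G =  3 → D
  i= 4: N-Z = 14 → O
  i= 5: A-O = 12 → M
  i= 6: Y-V =  3 → D
  i= 7: N-Z = 14 → O
  i= 8: F-T = 12 → M
  i= 9: O-L =  3 → D
  i=10: V-H = 14 → O
  i=11: S-G = 12 → M
  i=12: C-Z =  3 → D
  i=13: Y-K = 14 → O
  i=14: T-H = 12 → M
  i=15: J-G =  3 → D
  i=16: R-D = 14 → O
  shifts repeat with period 3: DOM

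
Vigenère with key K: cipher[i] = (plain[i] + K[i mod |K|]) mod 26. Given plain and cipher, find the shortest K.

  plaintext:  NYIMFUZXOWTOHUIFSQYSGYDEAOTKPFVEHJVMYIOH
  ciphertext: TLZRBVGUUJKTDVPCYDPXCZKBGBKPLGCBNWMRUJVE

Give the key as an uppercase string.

  i= 0: T-N =  6 → G
  i= 1: L-Y = 13 → N
  i= 2: Z-I = 17 → R
  i= 3: R-M =  5 → F
  i= 4: B-F = 22 → W
  i= 5: V-U =  1 → B
  i= 6: G-Z =  7 → H
  i= 7: U-X = 23 → X
  i= 8: U-O =  6 → G
  i= 9: J-W = 13 → N
  i=10: K-T = 17 → R
  i=11: T-O =  5 → F
  i=12: D-H = 22 → W
  i=13: V-U =  1 → B
  i=14: P-I =  7 → H
  i=15: C-F = 23 → X
  i=16: Y-S =  6 → G
  i=17: D-Q = 13 → N
  i=18: P-Y = 17 → R
  i=19: X-S =  5 → F
  i=20: C-G = 22 → W
  i=21: Z-Y =  1 → B
  i=22: K-D =  7 → H
  i=23: B-E = 23 → X
  i=24: G-A =  6 → G
  i=25: B-O = 13 → N
  i=26: K-T = 17 → R
  i=27: P-K =  5 → F
  i=28: L-P = 22 → W
  i=29: G-F =  1 → B
  i=30: C-V =  7 → H
  i=31: B-E = 23 → X
  i=32: N-H =  6 → G
  i=33: W-J = 13 → N
  i=34: M-V = 17 → R
  i=35: R-M =  5 → F
  i=36: U-Y = 22 → W
  i=37: J-I =  1 → B
  i=38: V-O =  7 → H
  i=39: E-H = 23 → X
  shifts repeat with period 8: GNRFWBHX

GNRFWBHX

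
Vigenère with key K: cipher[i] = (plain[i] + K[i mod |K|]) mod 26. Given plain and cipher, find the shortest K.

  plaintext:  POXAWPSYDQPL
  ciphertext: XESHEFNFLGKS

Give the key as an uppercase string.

IQVH

  i= 0: X-P =  8 → I
  i= 1: E-O = 16 → Q
  i= 2: S-X = 21 → V
  i= 3: H-A =  7 → H
  i= 4: E-W =  8 → I
  i= 5: F-P = 16 → Q
  i= 6: N-S = 21 → V
  i= 7: F-Y =  7 → H
  i= 8: L-D =  8 → I
  i= 9: G-Q = 16 → Q
  i=10: K-P = 21 → V
  i=11: S-L =  7 → H
  shifts repeat with period 4: IQVH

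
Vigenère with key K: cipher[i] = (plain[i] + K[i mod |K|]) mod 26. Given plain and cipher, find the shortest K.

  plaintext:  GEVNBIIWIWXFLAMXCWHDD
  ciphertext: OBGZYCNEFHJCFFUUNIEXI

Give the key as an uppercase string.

  i= 0: O-G =  8 → I
  i= 1: B-E = 23 → X
  i= 2: G-V = 11 → L
  i= 3: Z-N = 12 → M
  i= 4: Y-B = 23 → X
  i= 5: C-I = 20 → U
  i= 6: N-I =  5 → F
  i= 7: E-W =  8 → I
  i= 8: F-I = 23 → X
  i= 9: H-W = 11 → L
  i=10: J-X = 12 → M
  i=11: C-F = 23 → X
  i=12: F-L = 20 → U
  i=13: F-A =  5 → F
  i=14: U-M =  8 → I
  i=15: U-X = 23 → X
  i=16: N-C = 11 → L
  i=17: I-W = 12 → M
  i=18: E-H = 23 → X
  i=19: X-D = 20 → U
  i=20: I-D =  5 → F
  shifts repeat with period 7: IXLMXUF

IXLMXUF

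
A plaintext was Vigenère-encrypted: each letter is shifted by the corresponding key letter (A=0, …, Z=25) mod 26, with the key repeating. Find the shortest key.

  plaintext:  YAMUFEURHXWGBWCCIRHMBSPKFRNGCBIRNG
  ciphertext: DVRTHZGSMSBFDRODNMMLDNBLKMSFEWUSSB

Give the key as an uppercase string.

  i= 0: D-Y =  5 → F
  i= 1: V-A = 21 → V
  i= 2: R-M =  5 → F
  i= 3: T-U = 25 → Z
  i= 4: H-F =  2 → C
  i= 5: Z-E = 21 → V
  i= 6: G-U = 12 → M
  i= 7: S-R =  1 → B
  i= 8: M-H =  5 → F
  i= 9: S-X = 21 → V
  i=10: B-W =  5 → F
  i=11: F-G = 25 → Z
  i=12: D-B =  2 → C
  i=13: R-W = 21 → V
  i=14: O-C = 12 → M
  i=15: D-C =  1 → B
  i=16: N-I =  5 → F
  i=17: M-R = 21 → V
  i=18: M-H =  5 → F
  i=19: L-M = 25 → Z
  i=20: D-B =  2 → C
  i=21: N-S = 21 → V
  i=22: B-P = 12 → M
  i=23: L-K =  1 → B
  i=24: K-F =  5 → F
  i=25: M-R = 21 → V
  i=26: S-N =  5 → F
  i=27: F-G = 25 → Z
  i=28: E-C =  2 → C
  i=29: W-B = 21 → V
  i=30: U-I = 12 → M
  i=31: S-R =  1 → B
  i=32: S-N =  5 → F
  i=33: B-G = 21 → V
  shifts repeat with period 8: FVFZCVMB

FVFZCVMB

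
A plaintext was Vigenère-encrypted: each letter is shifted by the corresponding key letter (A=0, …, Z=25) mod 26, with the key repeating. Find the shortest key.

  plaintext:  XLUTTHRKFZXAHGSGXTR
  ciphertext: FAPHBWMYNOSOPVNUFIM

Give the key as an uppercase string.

IPVO

  i= 0: F-X =  8 → I
  i= 1: A-L = 15 → P
  i= 2: P-U = 21 → V
  i= 3: H-T = 14 → O
  i= 4: B-T =  8 → I
  i= 5: W-H = 15 → P
  i= 6: M-R = 21 → V
  i= 7: Y-K = 14 → O
  i= 8: N-F =  8 → I
  i= 9: O-Z = 15 → P
  i=10: S-X = 21 → V
  i=11: O-A = 14 → O
  i=12: P-H =  8 → I
  i=13: V-G = 15 → P
  i=14: N-S = 21 → V
  i=15: U-G = 14 → O
  i=16: F-X =  8 → I
  i=17: I-T = 15 → P
  i=18: M-R = 21 → V
  shifts repeat with period 4: IPVO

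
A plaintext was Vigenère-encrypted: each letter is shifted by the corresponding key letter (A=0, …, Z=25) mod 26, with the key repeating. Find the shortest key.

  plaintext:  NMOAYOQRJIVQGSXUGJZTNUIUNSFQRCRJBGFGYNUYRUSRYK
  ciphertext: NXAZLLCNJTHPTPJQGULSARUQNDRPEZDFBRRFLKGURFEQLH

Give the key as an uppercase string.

ALMZNXMW

  i= 0: N-N =  0 → A
  i= 1: X-M = 11 → L
  i= 2: A-O = 12 → M
  i= 3: Z-A = 25 → Z
  i= 4: L-Y = 13 → N
  i= 5: L-O = 23 → X
  i= 6: C-Q = 12 → M
  i= 7: N-R = 22 → W
  i= 8: J-J =  0 → A
  i= 9: T-I = 11 → L
  i=10: H-V = 12 → M
  i=11: P-Q = 25 → Z
  i=12: T-G = 13 → N
  i=13: P-S = 23 → X
  i=14: J-X = 12 → M
  i=15: Q-U = 22 → W
  i=16: G-G =  0 → A
  i=17: U-J = 11 → L
  i=18: L-Z = 12 → M
  i=19: S-T = 25 → Z
  i=20: A-N = 13 → N
  i=21: R-U = 23 → X
  i=22: U-I = 12 → M
  i=23: Q-U = 22 → W
  i=24: N-N =  0 → A
  i=25: D-S = 11 → L
  i=26: R-F = 12 → M
  i=27: P-Q = 25 → Z
  i=28: E-R = 13 → N
  i=29: Z-C = 23 → X
  i=30: D-R = 12 → M
  i=31: F-J = 22 → W
  i=32: B-B =  0 → A
  i=33: R-G = 11 → L
  i=34: R-F = 12 → M
  i=35: F-G = 25 → Z
  i=36: L-Y = 13 → N
  i=37: K-N = 23 → X
  i=38: G-U = 12 → M
  i=39: U-Y = 22 → W
  i=40: R-R =  0 → A
  i=41: F-U = 11 → L
  i=42: E-S = 12 → M
  i=43: Q-R = 25 → Z
  i=44: L-Y = 13 → N
  i=45: H-K = 23 → X
  shifts repeat with period 8: ALMZNXMW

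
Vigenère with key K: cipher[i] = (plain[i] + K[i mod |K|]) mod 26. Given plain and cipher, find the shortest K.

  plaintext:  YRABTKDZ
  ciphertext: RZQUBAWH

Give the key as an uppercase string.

TIQ

  i= 0: R-Y = 19 → T
  i= 1: Z-R =  8 → I
  i= 2: Q-A = 16 → Q
  i= 3: U-B = 19 → T
  i= 4: B-T =  8 → I
  i= 5: A-K = 16 → Q
  i= 6: W-D = 19 → T
  i= 7: H-Z =  8 → I
  shifts repeat with period 3: TIQ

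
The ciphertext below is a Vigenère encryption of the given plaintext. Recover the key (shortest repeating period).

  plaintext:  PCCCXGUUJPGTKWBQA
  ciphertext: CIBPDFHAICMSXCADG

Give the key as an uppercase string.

  i= 0: C-P = 13 → N
  i= 1: I-C =  6 → G
  i= 2: B-C = 25 → Z
  i= 3: P-C = 13 → N
  i= 4: D-X =  6 → G
  i= 5: F-G = 25 → Z
  i= 6: H-U = 13 → N
  i= 7: A-U =  6 → G
  i= 8: I-J = 25 → Z
  i= 9: C-P = 13 → N
  i=10: M-G =  6 → G
  i=11: S-T = 25 → Z
  i=12: X-K = 13 → N
  i=13: C-W =  6 → G
  i=14: A-B = 25 → Z
  i=15: D-Q = 13 → N
  i=16: G-A =  6 → G
  shifts repeat with period 3: NGZ

NGZ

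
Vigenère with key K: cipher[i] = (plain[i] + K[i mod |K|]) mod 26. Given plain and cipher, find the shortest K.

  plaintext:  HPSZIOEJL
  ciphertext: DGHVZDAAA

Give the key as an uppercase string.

  i= 0: D-H = 22 → W
  i= 1: G-P = 17 → R
  i= 2: H-S = 15 → P
  i= 3: V-Z = 22 → W
  i= 4: Z-I = 17 → R
  i= 5: D-O = 15 → P
  i= 6: A-E = 22 → W
  i= 7: A-J = 17 → R
  i= 8: A-L = 15 → P
  shifts repeat with period 3: WRP

WRP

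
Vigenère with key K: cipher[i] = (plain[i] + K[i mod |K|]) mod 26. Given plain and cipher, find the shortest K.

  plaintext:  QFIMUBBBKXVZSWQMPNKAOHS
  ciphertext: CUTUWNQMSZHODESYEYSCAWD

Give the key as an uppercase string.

MPLIC

  i= 0: C-Q = 12 → M
  i= 1: U-F = 15 → P
  i= 2: T-I = 11 → L
  i= 3: U-M =  8 → I
  i= 4: W-U =  2 → C
  i= 5: N-B = 12 → M
  i= 6: Q-B = 15 → P
  i= 7: M-B = 11 → L
  i= 8: S-K =  8 → I
  i= 9: Z-X =  2 → C
  i=10: H-V = 12 → M
  i=11: O-Z = 15 → P
  i=12: D-S = 11 → L
  i=13: E-W =  8 → I
  i=14: S-Q =  2 → C
  i=15: Y-M = 12 → M
  i=16: E-P = 15 → P
  i=17: Y-N = 11 → L
  i=18: S-K =  8 → I
  i=19: C-A =  2 → C
  i=20: A-O = 12 → M
  i=21: W-H = 15 → P
  i=22: D-S = 11 → L
  shifts repeat with period 5: MPLIC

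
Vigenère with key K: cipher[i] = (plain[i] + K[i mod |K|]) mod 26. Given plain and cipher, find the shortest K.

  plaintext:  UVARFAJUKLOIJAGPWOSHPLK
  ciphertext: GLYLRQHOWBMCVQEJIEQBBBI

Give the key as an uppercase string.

MQYU

  i= 0: G-U = 12 → M
  i= 1: L-V = 16 → Q
  i= 2: Y-A = 24 → Y
  i= 3: L-R = 20 → U
  i= 4: R-F = 12 → M
  i= 5: Q-A = 16 → Q
  i= 6: H-J = 24 → Y
  i= 7: O-U = 20 → U
  i= 8: W-K = 12 → M
  i= 9: B-L = 16 → Q
  i=10: M-O = 24 → Y
  i=11: C-I = 20 → U
  i=12: V-J = 12 → M
  i=13: Q-A = 16 → Q
  i=14: E-G = 24 → Y
  i=15: J-P = 20 → U
  i=16: I-W = 12 → M
  i=17: E-O = 16 → Q
  i=18: Q-S = 24 → Y
  i=19: B-H = 20 → U
  i=20: B-P = 12 → M
  i=21: B-L = 16 → Q
  i=22: I-K = 24 → Y
  shifts repeat with period 4: MQYU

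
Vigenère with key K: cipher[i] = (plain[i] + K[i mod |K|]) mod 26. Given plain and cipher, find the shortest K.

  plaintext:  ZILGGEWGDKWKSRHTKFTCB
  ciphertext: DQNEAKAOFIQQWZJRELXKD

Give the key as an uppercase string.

EICYUG

  i= 0: D-Z =  4 → E
  i= 1: Q-I =  8 → I
  i= 2: N-L =  2 → C
  i= 3: E-G = 24 → Y
  i= 4: A-G = 20 → U
  i= 5: K-E =  6 → G
  i= 6: A-W =  4 → E
  i= 7: O-G =  8 → I
  i= 8: F-D =  2 → C
  i= 9: I-K = 24 → Y
  i=10: Q-W = 20 → U
  i=11: Q-K =  6 → G
  i=12: W-S =  4 → E
  i=13: Z-R =  8 → I
  i=14: J-H =  2 → C
  i=15: R-T = 24 → Y
  i=16: E-K = 20 → U
  i=17: L-F =  6 → G
  i=18: X-T =  4 → E
  i=19: K-C =  8 → I
  i=20: D-B =  2 → C
  shifts repeat with period 6: EICYUG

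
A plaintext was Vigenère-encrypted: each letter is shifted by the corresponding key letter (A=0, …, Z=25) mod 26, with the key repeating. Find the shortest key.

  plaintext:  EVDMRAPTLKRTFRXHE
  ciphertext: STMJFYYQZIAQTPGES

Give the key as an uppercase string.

  i= 0: S-E = 14 → O
  i= 1: T-V = 24 → Y
  i= 2: M-D =  9 → J
  i= 3: J-M = 23 → X
  i= 4: F-R = 14 → O
  i= 5: Y-A = 24 → Y
  i= 6: Y-P =  9 → J
  i= 7: Q-T = 23 → X
  i= 8: Z-L = 14 → O
  i= 9: I-K = 24 → Y
  i=10: A-R =  9 → J
  i=11: Q-T = 23 → X
  i=12: T-F = 14 → O
  i=13: P-R = 24 → Y
  i=14: G-X =  9 → J
  i=15: E-H = 23 → X
  i=16: S-E = 14 → O
  shifts repeat with period 4: OYJX

OYJX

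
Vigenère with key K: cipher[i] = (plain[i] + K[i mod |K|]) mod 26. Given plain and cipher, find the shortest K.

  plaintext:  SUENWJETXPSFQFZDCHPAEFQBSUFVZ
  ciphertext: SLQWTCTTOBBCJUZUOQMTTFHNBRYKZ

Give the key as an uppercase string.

ARMJXTP

  i= 0: S-S =  0 → A
  i= 1: L-U = 17 → R
  i= 2: Q-E = 12 → M
  i= 3: W-N =  9 → J
  i= 4: T-W = 23 → X
  i= 5: C-J = 19 → T
  i= 6: T-E = 15 → P
  i= 7: T-T =  0 → A
  i= 8: O-X = 17 → R
  i= 9: B-P = 12 → M
  i=10: B-S =  9 → J
  i=11: C-F = 23 → X
  i=12: J-Q = 19 → T
  i=13: U-F = 15 → P
  i=14: Z-Z =  0 → A
  i=15: U-D = 17 → R
  i=16: O-C = 12 → M
  i=17: Q-H =  9 → J
  i=18: M-P = 23 → X
  i=19: T-A = 19 → T
  i=20: T-E = 15 → P
  i=21: F-F =  0 → A
  i=22: H-Q = 17 → R
  i=23: N-B = 12 → M
  i=24: B-S =  9 → J
  i=25: R-U = 23 → X
  i=26: Y-F = 19 → T
  i=27: K-V = 15 → P
  i=28: Z-Z =  0 → A
  shifts repeat with period 7: ARMJXTP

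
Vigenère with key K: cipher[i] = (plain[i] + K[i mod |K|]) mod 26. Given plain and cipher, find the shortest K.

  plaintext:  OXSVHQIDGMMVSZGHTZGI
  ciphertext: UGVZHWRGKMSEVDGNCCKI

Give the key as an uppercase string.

  i= 0: U-O =  6 → G
  i= 1: G-X =  9 → J
  i= 2: V-S =  3 → D
  i= 3: Z-V =  4 → E
  i= 4: H-H =  0 → A
  i= 5: W-Q =  6 → G
  i= 6: R-I =  9 → J
  i= 7: G-D =  3 → D
  i= 8: K-G =  4 → E
  i= 9: M-M =  0 → A
  i=10: S-M =  6 → G
  i=11: E-V =  9 → J
  i=12: V-S =  3 → D
  i=13: D-Z =  4 → E
  i=14: G-G =  0 → A
  i=15: N-H =  6 → G
  i=16: C-T =  9 → J
  i=17: C-Z =  3 → D
  i=18: K-G =  4 → E
  i=19: I-I =  0 → A
  shifts repeat with period 5: GJDEA

GJDEA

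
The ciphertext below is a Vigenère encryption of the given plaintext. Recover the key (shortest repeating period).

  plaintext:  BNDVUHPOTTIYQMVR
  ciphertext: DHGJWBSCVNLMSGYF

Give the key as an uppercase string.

CUDO

  i= 0: D-B =  2 → C
  i= 1: H-N = 20 → U
  i= 2: G-D =  3 → D
  i= 3: J-V = 14 → O
  i= 4: W-U =  2 → C
  i= 5: B-H = 20 → U
  i= 6: S-P =  3 → D
  i= 7: C-O = 14 → O
  i= 8: V-T =  2 → C
  i= 9: N-T = 20 → U
  i=10: L-I =  3 → D
  i=11: M-Y = 14 → O
  i=12: S-Q =  2 → C
  i=13: G-M = 20 → U
  i=14: Y-V =  3 → D
  i=15: F-R = 14 → O
  shifts repeat with period 4: CUDO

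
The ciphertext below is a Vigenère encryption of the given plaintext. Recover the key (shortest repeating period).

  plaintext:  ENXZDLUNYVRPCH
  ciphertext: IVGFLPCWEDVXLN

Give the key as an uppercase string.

  i= 0: I-E =  4 → E
  i= 1: V-N =  8 → I
  i= 2: G-X =  9 → J
  i= 3: F-Z =  6 → G
  i= 4: L-D =  8 → I
  i= 5: P-L =  4 → E
  i= 6: C-U =  8 → I
  i= 7: W-N =  9 → J
  i= 8: E-Y =  6 → G
  i= 9: D-V =  8 → I
  i=10: V-R =  4 → E
  i=11: X-P =  8 → I
  i=12: L-C =  9 → J
  i=13: N-H =  6 → G
  shifts repeat with period 5: EIJGI

EIJGI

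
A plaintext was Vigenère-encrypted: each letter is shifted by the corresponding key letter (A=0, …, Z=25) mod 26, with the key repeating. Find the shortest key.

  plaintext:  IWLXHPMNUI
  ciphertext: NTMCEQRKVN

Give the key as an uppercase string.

FXB

  i= 0: N-I =  5 → F
  i= 1: T-W = 23 → X
  i= 2: M-L =  1 → B
  i= 3: C-X =  5 → F
  i= 4: E-H = 23 → X
  i= 5: Q-P =  1 → B
  i= 6: R-M =  5 → F
  i= 7: K-N = 23 → X
  i= 8: V-U =  1 → B
  i= 9: N-I =  5 → F
  shifts repeat with period 3: FXB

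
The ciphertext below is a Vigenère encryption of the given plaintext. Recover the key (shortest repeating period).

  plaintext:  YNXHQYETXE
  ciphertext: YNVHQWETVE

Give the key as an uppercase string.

AAY

  i= 0: Y-Y =  0 → A
  i= 1: N-N =  0 → A
  i= 2: V-X = 24 → Y
  i= 3: H-H =  0 → A
  i= 4: Q-Q =  0 → A
  i= 5: W-Y = 24 → Y
  i= 6: E-E =  0 → A
  i= 7: T-T =  0 → A
  i= 8: V-X = 24 → Y
  i= 9: E-E =  0 → A
  shifts repeat with period 3: AAY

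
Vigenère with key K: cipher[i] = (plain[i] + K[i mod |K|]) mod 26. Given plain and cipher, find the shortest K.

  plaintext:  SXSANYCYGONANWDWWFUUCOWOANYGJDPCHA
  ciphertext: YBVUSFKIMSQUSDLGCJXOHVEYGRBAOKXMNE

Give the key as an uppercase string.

GEDUFHIK

  i= 0: Y-S =  6 → G
  i= 1: B-X =  4 → E
  i= 2: V-S =  3 → D
  i= 3: U-A = 20 → U
  i= 4: S-N =  5 → F
  i= 5: F-Y =  7 → H
  i= 6: K-C =  8 → I
  i= 7: I-Y = 10 → K
  i= 8: M-G =  6 → G
  i= 9: S-O =  4 → E
  i=10: Q-N =  3 → D
  i=11: U-A = 20 → U
  i=12: S-N =  5 → F
  i=13: D-W =  7 → H
  i=14: L-D =  8 → I
  i=15: G-W = 10 → K
  i=16: C-W =  6 → G
  i=17: J-F =  4 → E
  i=18: X-U =  3 → D
  i=19: O-U = 20 → U
  i=20: H-C =  5 → F
  i=21: V-O =  7 → H
  i=22: E-W =  8 → I
  i=23: Y-O = 10 → K
  i=24: G-A =  6 → G
  i=25: R-N =  4 → E
  i=26: B-Y =  3 → D
  i=27: A-G = 20 → U
  i=28: O-J =  5 → F
  i=29: K-D =  7 → H
  i=30: X-P =  8 → I
  i=31: M-C = 10 → K
  i=32: N-H =  6 → G
  i=33: E-A =  4 → E
  shifts repeat with period 8: GEDUFHIK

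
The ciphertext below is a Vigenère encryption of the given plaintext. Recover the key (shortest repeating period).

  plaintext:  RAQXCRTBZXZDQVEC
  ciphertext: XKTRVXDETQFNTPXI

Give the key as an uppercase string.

  i= 0: X-R =  6 → G
  i= 1: K-A = 10 → K
  i= 2: T-Q =  3 → D
  i= 3: R-X = 20 → U
  i= 4: V-C = 19 → T
  i= 5: X-R =  6 → G
  i= 6: D-T = 10 → K
  i= 7: E-B =  3 → D
  i= 8: T-Z = 20 → U
  i= 9: Q-X = 19 → T
  i=10: F-Z =  6 → G
  i=11: N-D = 10 → K
  i=12: T-Q =  3 → D
  i=13: P-V = 20 → U
  i=14: X-E = 19 → T
  i=15: I-C =  6 → G
  shifts repeat with period 5: GKDUT

GKDUT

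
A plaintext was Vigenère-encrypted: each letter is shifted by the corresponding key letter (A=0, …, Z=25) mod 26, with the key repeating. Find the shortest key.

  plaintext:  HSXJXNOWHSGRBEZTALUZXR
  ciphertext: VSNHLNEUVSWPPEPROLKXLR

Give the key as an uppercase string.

OAQY

  i= 0: V-H = 14 → O
  i= 1: S-S =  0 → A
  i= 2: N-X = 16 → Q
  i= 3: H-J = 24 → Y
  i= 4: L-X = 14 → O
  i= 5: N-N =  0 → A
  i= 6: E-O = 16 → Q
  i= 7: U-W = 24 → Y
  i= 8: V-H = 14 → O
  i= 9: S-S =  0 → A
  i=10: W-G = 16 → Q
  i=11: P-R = 24 → Y
  i=12: P-B = 14 → O
  i=13: E-E =  0 → A
  i=14: P-Z = 16 → Q
  i=15: R-T = 24 → Y
  i=16: O-A = 14 → O
  i=17: L-L =  0 → A
  i=18: K-U = 16 → Q
  i=19: X-Z = 24 → Y
  i=20: L-X = 14 → O
  i=21: R-R =  0 → A
  shifts repeat with period 4: OAQY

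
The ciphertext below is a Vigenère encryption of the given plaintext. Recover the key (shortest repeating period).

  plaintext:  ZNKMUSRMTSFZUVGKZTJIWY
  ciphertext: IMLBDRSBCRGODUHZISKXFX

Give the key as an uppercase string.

JZBP

  i= 0: I-Z =  9 → J
  i= 1: M-N = 25 → Z
  i= 2: L-K =  1 → B
  i= 3: B-M = 15 → P
  i= 4: D-U =  9 → J
  i= 5: R-S = 25 → Z
  i= 6: S-R =  1 → B
  i= 7: B-M = 15 → P
  i= 8: C-T =  9 → J
  i= 9: R-S = 25 → Z
  i=10: G-F =  1 → B
  i=11: O-Z = 15 → P
  i=12: D-U =  9 → J
  i=13: U-V = 25 → Z
  i=14: H-G =  1 → B
  i=15: Z-K = 15 → P
  i=16: I-Z =  9 → J
  i=17: S-T = 25 → Z
  i=18: K-J =  1 → B
  i=19: X-I = 15 → P
  i=20: F-W =  9 → J
  i=21: X-Y = 25 → Z
  shifts repeat with period 4: JZBP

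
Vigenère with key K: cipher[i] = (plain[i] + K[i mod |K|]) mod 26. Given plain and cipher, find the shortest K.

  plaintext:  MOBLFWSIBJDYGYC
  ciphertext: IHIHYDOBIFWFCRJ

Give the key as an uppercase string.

WTH

  i= 0: I-M = 22 → W
  i= 1: H-O = 19 → T
  i= 2: I-B =  7 → H
  i= 3: H-L = 22 → W
  i= 4: Y-F = 19 → T
  i= 5: D-W =  7 → H
  i= 6: O-S = 22 → W
  i= 7: B-I = 19 → T
  i= 8: I-B =  7 → H
  i= 9: F-J = 22 → W
  i=10: W-D = 19 → T
  i=11: F-Y =  7 → H
  i=12: C-G = 22 → W
  i=13: R-Y = 19 → T
  i=14: J-C =  7 → H
  shifts repeat with period 3: WTH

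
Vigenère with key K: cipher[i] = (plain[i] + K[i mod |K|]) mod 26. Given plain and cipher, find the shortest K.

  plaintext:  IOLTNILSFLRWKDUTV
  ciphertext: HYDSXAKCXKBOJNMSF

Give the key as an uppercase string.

  i= 0: H-I = 25 → Z
  i= 1: Y-O = 10 → K
  i= 2: D-L = 18 → S
  i= 3: S-T = 25 → Z
  i= 4: X-N = 10 → K
  i= 5: A-I = 18 → S
  i= 6: K-L = 25 → Z
  i= 7: C-S = 10 → K
  i= 8: X-F = 18 → S
  i= 9: K-L = 25 → Z
  i=10: B-R = 10 → K
  i=11: O-W = 18 → S
  i=12: J-K = 25 → Z
  i=13: N-D = 10 → K
  i=14: M-U = 18 → S
  i=15: S-T = 25 → Z
  i=16: F-V = 10 → K
  shifts repeat with period 3: ZKS

ZKS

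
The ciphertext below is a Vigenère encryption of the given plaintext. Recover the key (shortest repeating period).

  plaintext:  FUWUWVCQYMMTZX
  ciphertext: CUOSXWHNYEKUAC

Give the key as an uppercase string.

  i= 0: C-F = 23 → X
  i= 1: U-U =  0 → A
  i= 2: O-W = 18 → S
  i= 3: S-U = 24 → Y
  i= 4: X-W =  1 → B
  i= 5: W-V =  1 → B
  i= 6: H-C =  5 → F
  i= 7: N-Q = 23 → X
  i= 8: Y-Y =  0 → A
  i= 9: E-M = 18 → S
  i=10: K-M = 24 → Y
  i=11: U-T =  1 → B
  i=12: A-Z =  1 → B
  i=13: C-X =  5 → F
  shifts repeat with period 7: XASYBBF

XASYBBF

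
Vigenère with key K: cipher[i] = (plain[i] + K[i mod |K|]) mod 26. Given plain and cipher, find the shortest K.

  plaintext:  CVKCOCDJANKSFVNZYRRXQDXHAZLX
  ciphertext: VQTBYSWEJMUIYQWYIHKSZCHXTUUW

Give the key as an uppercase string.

  i= 0: V-C = 19 → T
  i= 1: Q-V = 21 → V
  i= 2: T-K =  9 → J
  i= 3: B-C = 25 → Z
  i= 4: Y-O = 10 → K
  i= 5: S-C = 16 → Q
  i= 6: W-D = 19 → T
  i= 7: E-J = 21 → V
  i= 8: J-A =  9 → J
  i= 9: M-N = 25 → Z
  i=10: U-K = 10 → K
  i=11: I-S = 16 → Q
  i=12: Y-F = 19 → T
  i=13: Q-V = 21 → V
  i=14: W-N =  9 → J
  i=15: Y-Z = 25 → Z
  i=16: I-Y = 10 → K
  i=17: H-R = 16 → Q
  i=18: K-R = 19 → T
  i=19: S-X = 21 → V
  i=20: Z-Q =  9 → J
  i=21: C-D = 25 → Z
  i=22: H-X = 10 → K
  i=23: X-H = 16 → Q
  i=24: T-A = 19 → T
  i=25: U-Z = 21 → V
  i=26: U-L =  9 → J
  i=27: W-X = 25 → Z
  shifts repeat with period 6: TVJZKQ

TVJZKQ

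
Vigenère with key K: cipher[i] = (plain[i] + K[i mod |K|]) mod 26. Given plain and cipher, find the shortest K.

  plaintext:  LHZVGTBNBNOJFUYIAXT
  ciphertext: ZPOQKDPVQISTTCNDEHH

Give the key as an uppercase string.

  i= 0: Z-L = 14 → O
  i= 1: P-H =  8 → I
  i= 2: O-Z = 15 → P
  i= 3: Q-V = 21 → V
  i= 4: K-G =  4 → E
  i= 5: D-T = 10 → K
  i= 6: P-B = 14 → O
  i= 7: V-N =  8 → I
  i= 8: Q-B = 15 → P
  i= 9: I-N = 21 → V
  i=10: S-O =  4 → E
  i=11: T-J = 10 → K
  i=12: T-F = 14 → O
  i=13: C-U =  8 → I
  i=14: N-Y = 15 → P
  i=15: D-I = 21 → V
  i=16: E-A =  4 → E
  i=17: H-X = 10 → K
  i=18: H-T = 14 → O
  shifts repeat with period 6: OIPVEK

OIPVEK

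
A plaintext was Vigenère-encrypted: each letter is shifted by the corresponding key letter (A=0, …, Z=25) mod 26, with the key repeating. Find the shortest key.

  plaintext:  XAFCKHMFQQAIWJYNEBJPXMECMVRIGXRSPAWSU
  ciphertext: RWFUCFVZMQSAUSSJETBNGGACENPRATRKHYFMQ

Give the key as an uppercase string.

  i= 0: R-X = 20 → U
  i= 1: W-A = 22 → W
  i= 2: F-F =  0 → A
  i= 3: U-C = 18 → S
  i= 4: C-K = 18 → S
  i= 5: F-H = 24 → Y
  i= 6: V-M =  9 → J
  i= 7: Z-F = 20 → U
  i= 8: M-Q = 22 → W
  i= 9: Q-Q =  0 → A
  i=10: S-A = 18 → S
  i=11: A-I = 18 → S
  i=12: U-W = 24 → Y
  i=13: S-J =  9 → J
  i=14: S-Y = 20 → U
  i=15: J-N = 22 → W
  i=16: E-E =  0 → A
  i=17: T-B = 18 → S
  i=18: B-J = 18 → S
  i=19: N-P = 24 → Y
  i=20: G-X =  9 → J
  i=21: G-M = 20 → U
  i=22: A-E = 22 → W
  i=23: C-C =  0 → A
  i=24: E-M = 18 → S
  i=25: N-V = 18 → S
  i=26: P-R = 24 → Y
  i=27: R-I =  9 → J
  i=28: A-G = 20 → U
  i=29: T-X = 22 → W
  i=30: R-R =  0 → A
  i=31: K-S = 18 → S
  i=32: H-P = 18 → S
  i=33: Y-A = 24 → Y
  i=34: F-W =  9 → J
  i=35: M-S = 20 → U
  i=36: Q-U = 22 → W
  shifts repeat with period 7: UWASSYJ

UWASSYJ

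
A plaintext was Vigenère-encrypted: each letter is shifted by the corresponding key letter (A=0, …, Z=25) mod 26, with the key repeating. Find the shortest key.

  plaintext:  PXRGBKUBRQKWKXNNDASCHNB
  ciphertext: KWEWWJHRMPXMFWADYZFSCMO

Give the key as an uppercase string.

  i= 0: K-P = 21 → V
  i= 1: W-X = 25 → Z
  i= 2: E-R = 13 → N
  i= 3: W-G = 16 → Q
  i= 4: W-B = 21 → V
  i= 5: J-K = 25 → Z
  i= 6: H-U = 13 → N
  i= 7: R-B = 16 → Q
  i= 8: M-R = 21 → V
  i= 9: P-Q = 25 → Z
  i=10: X-K = 13 → N
  i=11: M-W = 16 → Q
  i=12: F-K = 21 → V
  i=13: W-X = 25 → Z
  i=14: A-N = 13 → N
  i=15: D-N = 16 → Q
  i=16: Y-D = 21 → V
  i=17: Z-A = 25 → Z
  i=18: F-S = 13 → N
  i=19: S-C = 16 → Q
  i=20: C-H = 21 → V
  i=21: M-N = 25 → Z
  i=22: O-B = 13 → N
  shifts repeat with period 4: VZNQ

VZNQ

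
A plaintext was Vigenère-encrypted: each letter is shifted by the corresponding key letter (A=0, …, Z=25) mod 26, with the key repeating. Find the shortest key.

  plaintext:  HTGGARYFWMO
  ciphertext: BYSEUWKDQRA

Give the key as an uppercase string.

  i= 0: B-H = 20 → U
  i= 1: Y-T =  5 → F
  i= 2: S-G = 12 → M
  i= 3: E-G = 24 → Y
  i= 4: U-A = 20 → U
  i= 5: W-R =  5 → F
  i= 6: K-Y = 12 → M
  i= 7: D-F = 24 → Y
  i= 8: Q-W = 20 → U
  i= 9: R-M =  5 → F
  i=10: A-O = 12 → M
  shifts repeat with period 4: UFMY

UFMY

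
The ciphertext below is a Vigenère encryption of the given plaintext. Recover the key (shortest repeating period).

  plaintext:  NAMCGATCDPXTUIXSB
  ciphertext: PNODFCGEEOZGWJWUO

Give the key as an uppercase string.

  i= 0: P-N =  2 → C
  i= 1: N-A = 13 → N
  i= 2: O-M =  2 → C
  i= 3: D-C =  1 → B
  i= 4: F-G = 25 → Z
  i= 5: C-A =  2 → C
  i= 6: G-T = 13 → N
  i= 7: E-C =  2 → C
  i= 8: E-D =  1 → B
  i= 9: O-P = 25 → Z
  i=10: Z-X =  2 → C
  i=11: G-T = 13 → N
  i=12: W-U =  2 → C
  i=13: J-I =  1 → B
  i=14: W-X = 25 → Z
  i=15: U-S =  2 → C
  i=16: O-B = 13 → N
  shifts repeat with period 5: CNCBZ

CNCBZ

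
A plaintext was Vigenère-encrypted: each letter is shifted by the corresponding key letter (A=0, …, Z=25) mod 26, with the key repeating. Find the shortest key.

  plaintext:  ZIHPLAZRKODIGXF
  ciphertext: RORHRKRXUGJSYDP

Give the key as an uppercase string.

SGK

  i= 0: R-Z = 18 → S
  i= 1: O-I =  6 → G
  i= 2: R-H = 10 → K
  i= 3: H-P = 18 → S
  i= 4: R-L =  6 → G
  i= 5: K-A = 10 → K
  i= 6: R-Z = 18 → S
  i= 7: X-R =  6 → G
  i= 8: U-K = 10 → K
  i= 9: G-O = 18 → S
  i=10: J-D =  6 → G
  i=11: S-I = 10 → K
  i=12: Y-G = 18 → S
  i=13: D-X =  6 → G
  i=14: P-F = 10 → K
  shifts repeat with period 3: SGK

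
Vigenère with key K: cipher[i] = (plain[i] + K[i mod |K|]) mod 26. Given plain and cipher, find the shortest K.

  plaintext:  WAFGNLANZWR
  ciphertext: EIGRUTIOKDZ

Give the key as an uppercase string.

  i= 0: E-W =  8 → I
  i= 1: I-A =  8 → I
  i= 2: G-F =  1 → B
  i= 3: R-G = 11 → L
  i= 4: U-N =  7 → H
  i= 5: T-L =  8 → I
  i= 6: I-A =  8 → I
  i= 7: O-N =  1 → B
  i= 8: K-Z = 11 → L
  i= 9: D-W =  7 → H
  i=10: Z-R =  8 → I
  shifts repeat with period 5: IIBLH

IIBLH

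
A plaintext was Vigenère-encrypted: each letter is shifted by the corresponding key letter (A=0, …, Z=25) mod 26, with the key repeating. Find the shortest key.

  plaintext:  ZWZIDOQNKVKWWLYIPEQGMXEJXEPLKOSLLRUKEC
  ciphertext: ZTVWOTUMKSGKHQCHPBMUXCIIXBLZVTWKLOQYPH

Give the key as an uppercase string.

  i= 0: Z-Z =  0 → A
  i= 1: T-W = 23 → X
  i= 2: V-Z = 22 → W
  i= 3: W-I = 14 → O
  i= 4: O-D = 11 → L
  i= 5: T-O =  5 → F
  i= 6: U-Q =  4 → E
  i= 7: M-N = 25 → Z
  i= 8: K-K =  0 → A
  i= 9: S-V = 23 → X
  i=10: G-K = 22 → W
  i=11: K-W = 14 → O
  i=12: H-W = 11 → L
  i=13: Q-L =  5 → F
  i=14: C-Y =  4 → E
  i=15: H-I = 25 → Z
  i=16: P-P =  0 → A
  i=17: B-E = 23 → X
  i=18: M-Q = 22 → W
  i=19: U-G = 14 → O
  i=20: X-M = 11 → L
  i=21: C-X =  5 → F
  i=22: I-E =  4 → E
  i=23: I-J = 25 → Z
  i=24: X-X =  0 → A
  i=25: B-E = 23 → X
  i=26: L-P = 22 → W
  i=27: Z-L = 14 → O
  i=28: V-K = 11 → L
  i=29: T-O =  5 → F
  i=30: W-S =  4 → E
  i=31: K-L = 25 → Z
  i=32: L-L =  0 → A
  i=33: O-R = 23 → X
  i=34: Q-U = 22 → W
  i=35: Y-K = 14 → O
  i=36: P-E = 11 → L
  i=37: H-C =  5 → F
  shifts repeat with period 8: AXWOLFEZ

AXWOLFEZ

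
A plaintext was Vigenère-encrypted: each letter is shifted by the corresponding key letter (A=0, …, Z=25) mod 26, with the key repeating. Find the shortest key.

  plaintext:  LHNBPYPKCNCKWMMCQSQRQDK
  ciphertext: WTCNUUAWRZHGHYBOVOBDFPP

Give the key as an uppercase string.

LMPMFW

  i= 0: W-L = 11 → L
  i= 1: T-H = 12 → M
  i= 2: C-N = 15 → P
  i= 3: N-B = 12 → M
  i= 4: U-P =  5 → F
  i= 5: U-Y = 22 → W
  i= 6: A-P = 11 → L
  i= 7: W-K = 12 → M
  i= 8: R-C = 15 → P
  i= 9: Z-N = 12 → M
  i=10: H-C =  5 → F
  i=11: G-K = 22 → W
  i=12: H-W = 11 → L
  i=13: Y-M = 12 → M
  i=14: B-M = 15 → P
  i=15: O-C = 12 → M
  i=16: V-Q =  5 → F
  i=17: O-S = 22 → W
  i=18: B-Q = 11 → L
  i=19: D-R = 12 → M
  i=20: F-Q = 15 → P
  i=21: P-D = 12 → M
  i=22: P-K =  5 → F
  shifts repeat with period 6: LMPMFW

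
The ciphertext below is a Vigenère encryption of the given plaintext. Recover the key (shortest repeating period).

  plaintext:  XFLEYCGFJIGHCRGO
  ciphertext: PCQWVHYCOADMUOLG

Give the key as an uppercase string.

SXF

  i= 0: P-X = 18 → S
  i= 1: C-F = 23 → X
  i= 2: Q-L =  5 → F
  i= 3: W-E = 18 → S
  i= 4: V-Y = 23 → X
  i= 5: H-C =  5 → F
  i= 6: Y-G = 18 → S
  i= 7: C-F = 23 → X
  i= 8: O-J =  5 → F
  i= 9: A-I = 18 → S
  i=10: D-G = 23 → X
  i=11: M-H =  5 → F
  i=12: U-C = 18 → S
  i=13: O-R = 23 → X
  i=14: L-G =  5 → F
  i=15: G-O = 18 → S
  shifts repeat with period 3: SXF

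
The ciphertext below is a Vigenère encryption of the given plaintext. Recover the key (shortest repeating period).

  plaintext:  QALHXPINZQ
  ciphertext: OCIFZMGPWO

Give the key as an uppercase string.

YCX

  i= 0: O-Q = 24 → Y
  i= 1: C-A =  2 → C
  i= 2: I-L = 23 → X
  i= 3: F-H = 24 → Y
  i= 4: Z-X =  2 → C
  i= 5: M-P = 23 → X
  i= 6: G-I = 24 → Y
  i= 7: P-N =  2 → C
  i= 8: W-Z = 23 → X
  i= 9: O-Q = 24 → Y
  shifts repeat with period 3: YCX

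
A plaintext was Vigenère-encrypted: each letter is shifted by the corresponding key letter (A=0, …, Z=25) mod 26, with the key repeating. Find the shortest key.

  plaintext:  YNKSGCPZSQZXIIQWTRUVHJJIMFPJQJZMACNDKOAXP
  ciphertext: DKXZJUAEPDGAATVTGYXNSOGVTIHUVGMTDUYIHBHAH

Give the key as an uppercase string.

FXNHDSL

  i= 0: D-Y =  5 → F
  i= 1: K-N = 23 → X
  i= 2: X-K = 13 → N
  i= 3: Z-S =  7 → H
  i= 4: J-G =  3 → D
  i= 5: U-C = 18 → S
  i= 6: A-P = 11 → L
  i= 7: E-Z =  5 → F
  i= 8: P-S = 23 → X
  i= 9: D-Q = 13 → N
  i=10: G-Z =  7 → H
  i=11: A-X =  3 → D
  i=12: A-I = 18 → S
  i=13: T-I = 11 → L
  i=14: V-Q =  5 → F
  i=15: T-W = 23 → X
  i=16: G-T = 13 → N
  i=17: Y-R =  7 → H
  i=18: X-U =  3 → D
  i=19: N-V = 18 → S
  i=20: S-H = 11 → L
  i=21: O-J =  5 → F
  i=22: G-J = 23 → X
  i=23: V-I = 13 → N
  i=24: T-M =  7 → H
  i=25: I-F =  3 → D
  i=26: H-P = 18 → S
  i=27: U-J = 11 → L
  i=28: V-Q =  5 → F
  i=29: G-J = 23 → X
  i=30: M-Z = 13 → N
  i=31: T-M =  7 → H
  i=32: D-A =  3 → D
  i=33: U-C = 18 → S
  i=34: Y-N = 11 → L
  i=35: I-D =  5 → F
  i=36: H-K = 23 → X
  i=37: B-O = 13 → N
  i=38: H-A =  7 → H
  i=39: A-X =  3 → D
  i=40: H-P = 18 → S
  shifts repeat with period 7: FXNHDSL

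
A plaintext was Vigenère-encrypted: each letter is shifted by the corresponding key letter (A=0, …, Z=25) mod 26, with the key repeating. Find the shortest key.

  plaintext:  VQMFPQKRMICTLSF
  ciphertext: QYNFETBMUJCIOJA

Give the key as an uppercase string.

VIBAPDR

  i= 0: Q-V = 21 → V
  i= 1: Y-Q =  8 → I
  i= 2: N-M =  1 → B
  i= 3: F-F =  0 → A
  i= 4: E-P = 15 → P
  i= 5: T-Q =  3 → D
  i= 6: B-K = 17 → R
  i= 7: M-R = 21 → V
  i= 8: U-M =  8 → I
  i= 9: J-I =  1 → B
  i=10: C-C =  0 → A
  i=11: I-T = 15 → P
  i=12: O-L =  3 → D
  i=13: J-S = 17 → R
  i=14: A-F = 21 → V
  shifts repeat with period 7: VIBAPDR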